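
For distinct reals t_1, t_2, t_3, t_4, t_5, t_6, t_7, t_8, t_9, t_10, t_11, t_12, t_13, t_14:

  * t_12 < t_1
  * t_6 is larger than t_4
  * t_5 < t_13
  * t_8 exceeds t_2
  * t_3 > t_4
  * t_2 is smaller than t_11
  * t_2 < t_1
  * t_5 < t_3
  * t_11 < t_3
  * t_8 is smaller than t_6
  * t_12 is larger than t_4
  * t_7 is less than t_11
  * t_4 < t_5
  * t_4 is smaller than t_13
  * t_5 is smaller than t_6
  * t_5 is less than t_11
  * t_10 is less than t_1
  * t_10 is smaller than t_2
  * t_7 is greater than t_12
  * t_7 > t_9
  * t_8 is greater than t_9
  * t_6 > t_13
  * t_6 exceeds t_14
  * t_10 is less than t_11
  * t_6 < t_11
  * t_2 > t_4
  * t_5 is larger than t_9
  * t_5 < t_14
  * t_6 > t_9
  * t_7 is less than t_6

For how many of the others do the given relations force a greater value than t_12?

5

From t_12 the given relations immediately reach t_7, t_1.
From those, t_6, t_11 — 4 in total.
From those, t_3 — 5 in total.
No other element is forced above t_12 by the given relations, so the count is 5.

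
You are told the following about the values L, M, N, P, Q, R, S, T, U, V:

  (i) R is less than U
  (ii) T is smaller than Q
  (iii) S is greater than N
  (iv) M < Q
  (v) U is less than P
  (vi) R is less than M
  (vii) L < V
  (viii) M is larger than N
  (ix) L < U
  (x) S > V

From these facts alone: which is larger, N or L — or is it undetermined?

undetermined

Following every chain through L: above L we get V, U, S, P.
N is not reached, and no chain runs the other way from N to L.
So the given relations leave the order of L and N undetermined.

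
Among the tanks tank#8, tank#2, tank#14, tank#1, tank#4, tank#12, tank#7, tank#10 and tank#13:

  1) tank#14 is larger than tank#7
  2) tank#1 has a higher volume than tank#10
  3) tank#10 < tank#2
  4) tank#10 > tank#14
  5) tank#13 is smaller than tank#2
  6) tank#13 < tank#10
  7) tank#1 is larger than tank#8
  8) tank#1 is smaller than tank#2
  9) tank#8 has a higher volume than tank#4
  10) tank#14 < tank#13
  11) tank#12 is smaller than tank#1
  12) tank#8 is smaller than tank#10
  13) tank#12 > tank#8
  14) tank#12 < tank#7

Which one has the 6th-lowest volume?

tank#13

The consecutive relations fix a unique order: tank#4 < tank#8 < tank#12 < tank#7 < tank#14 < tank#13 < tank#10 < tank#1 < tank#2.
The 6th smallest is tank#13.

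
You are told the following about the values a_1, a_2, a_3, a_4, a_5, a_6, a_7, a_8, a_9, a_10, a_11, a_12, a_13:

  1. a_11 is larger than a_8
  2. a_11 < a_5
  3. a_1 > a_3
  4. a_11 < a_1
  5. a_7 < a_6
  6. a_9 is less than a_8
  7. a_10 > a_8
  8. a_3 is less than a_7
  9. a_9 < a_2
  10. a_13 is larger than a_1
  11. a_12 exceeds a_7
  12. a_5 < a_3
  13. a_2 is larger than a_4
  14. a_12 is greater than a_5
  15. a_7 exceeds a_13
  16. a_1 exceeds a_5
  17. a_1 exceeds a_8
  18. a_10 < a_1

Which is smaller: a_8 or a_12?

a_8

a_8 < a_11 and a_11 < a_5 give a_8 < a_5.
Then a_5 < a_3 extends the chain to a_3.
Then a_3 < a_1 extends the chain to a_1.
Then a_1 < a_13 extends the chain to a_13.
Then a_13 < a_7 extends the chain to a_7.
Then a_7 < a_12 extends the chain to a_12.
So a_8 < a_12; a_8 is the smaller of the two.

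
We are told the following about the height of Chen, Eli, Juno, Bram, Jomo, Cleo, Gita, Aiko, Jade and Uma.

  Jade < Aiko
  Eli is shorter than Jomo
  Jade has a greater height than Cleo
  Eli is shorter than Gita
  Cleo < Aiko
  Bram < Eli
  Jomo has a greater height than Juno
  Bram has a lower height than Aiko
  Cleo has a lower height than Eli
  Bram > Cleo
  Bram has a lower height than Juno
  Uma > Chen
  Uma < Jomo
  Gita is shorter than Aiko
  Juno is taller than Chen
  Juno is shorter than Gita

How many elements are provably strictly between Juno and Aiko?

The relations place Juno below Aiko. An element lies strictly between them when it is forced above Juno and also forced below Aiko.
Above Juno: {Jomo, Gita}. Below Aiko: {Cleo, Bram, Chen, Eli, Jade, Gita}.
Intersection: {Gita} — 1.

1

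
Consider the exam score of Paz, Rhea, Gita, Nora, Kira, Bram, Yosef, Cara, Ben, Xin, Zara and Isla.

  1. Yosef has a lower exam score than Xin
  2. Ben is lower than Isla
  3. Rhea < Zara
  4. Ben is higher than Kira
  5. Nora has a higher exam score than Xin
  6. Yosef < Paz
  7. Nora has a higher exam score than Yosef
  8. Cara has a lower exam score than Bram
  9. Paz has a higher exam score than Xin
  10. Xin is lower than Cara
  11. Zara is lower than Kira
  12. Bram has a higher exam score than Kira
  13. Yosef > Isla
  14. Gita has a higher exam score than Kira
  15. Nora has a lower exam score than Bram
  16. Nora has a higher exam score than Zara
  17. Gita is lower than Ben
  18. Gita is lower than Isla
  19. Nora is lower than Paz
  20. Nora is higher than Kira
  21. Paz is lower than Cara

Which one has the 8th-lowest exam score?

The consecutive relations fix a unique order: Rhea < Zara < Kira < Gita < Ben < Isla < Yosef < Xin < Nora < Paz < Cara < Bram.
Counting 8 from the smallest end gives Xin.

Xin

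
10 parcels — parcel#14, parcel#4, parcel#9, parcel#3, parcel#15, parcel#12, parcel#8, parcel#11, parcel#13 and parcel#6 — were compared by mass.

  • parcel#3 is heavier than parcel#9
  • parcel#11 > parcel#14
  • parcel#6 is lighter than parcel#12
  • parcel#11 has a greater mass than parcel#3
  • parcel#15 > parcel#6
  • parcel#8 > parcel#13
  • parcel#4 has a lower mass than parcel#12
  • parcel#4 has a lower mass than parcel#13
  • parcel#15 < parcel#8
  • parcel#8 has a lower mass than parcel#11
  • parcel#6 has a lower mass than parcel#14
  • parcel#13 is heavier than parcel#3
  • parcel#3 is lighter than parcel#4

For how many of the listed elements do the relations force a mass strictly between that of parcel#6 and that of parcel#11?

3

Chaining upward from parcel#6 reaches: parcel#12, parcel#14, parcel#15, parcel#8.
Chaining downward from parcel#11 reaches: parcel#9, parcel#3, parcel#4, parcel#13, parcel#14, parcel#15, parcel#8.
Strictly between parcel#6 and parcel#11 are those in both lists: parcel#14, parcel#15, parcel#8 — 3 elements.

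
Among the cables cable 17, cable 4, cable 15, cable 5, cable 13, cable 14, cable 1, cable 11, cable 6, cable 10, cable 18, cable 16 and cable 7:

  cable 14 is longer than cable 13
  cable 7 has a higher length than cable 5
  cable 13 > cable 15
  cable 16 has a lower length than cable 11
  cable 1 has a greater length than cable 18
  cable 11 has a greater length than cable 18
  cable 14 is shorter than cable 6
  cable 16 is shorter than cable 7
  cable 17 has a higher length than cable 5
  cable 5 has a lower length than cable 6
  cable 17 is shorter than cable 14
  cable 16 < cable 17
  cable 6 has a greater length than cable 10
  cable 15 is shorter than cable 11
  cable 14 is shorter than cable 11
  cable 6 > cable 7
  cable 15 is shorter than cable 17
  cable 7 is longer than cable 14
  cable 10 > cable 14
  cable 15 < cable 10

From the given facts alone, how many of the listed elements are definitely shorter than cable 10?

The elements the relations force below cable 10 are cable 15, cable 16, cable 13, cable 5, cable 17, cable 14 — no chain reaches any other.
That is 6.

6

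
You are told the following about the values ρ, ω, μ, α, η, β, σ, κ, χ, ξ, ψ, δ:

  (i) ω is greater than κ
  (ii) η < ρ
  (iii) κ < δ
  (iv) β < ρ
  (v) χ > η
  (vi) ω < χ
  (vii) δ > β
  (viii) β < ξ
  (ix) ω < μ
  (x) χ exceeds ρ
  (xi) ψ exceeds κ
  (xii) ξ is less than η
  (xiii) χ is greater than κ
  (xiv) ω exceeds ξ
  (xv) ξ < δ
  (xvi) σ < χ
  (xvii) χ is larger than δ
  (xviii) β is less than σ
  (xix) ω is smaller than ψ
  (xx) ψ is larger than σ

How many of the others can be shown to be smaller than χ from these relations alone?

8

The elements the relations force below χ are β, ξ, κ, σ, ω, η, δ, ρ — no chain reaches any other.
That is 8.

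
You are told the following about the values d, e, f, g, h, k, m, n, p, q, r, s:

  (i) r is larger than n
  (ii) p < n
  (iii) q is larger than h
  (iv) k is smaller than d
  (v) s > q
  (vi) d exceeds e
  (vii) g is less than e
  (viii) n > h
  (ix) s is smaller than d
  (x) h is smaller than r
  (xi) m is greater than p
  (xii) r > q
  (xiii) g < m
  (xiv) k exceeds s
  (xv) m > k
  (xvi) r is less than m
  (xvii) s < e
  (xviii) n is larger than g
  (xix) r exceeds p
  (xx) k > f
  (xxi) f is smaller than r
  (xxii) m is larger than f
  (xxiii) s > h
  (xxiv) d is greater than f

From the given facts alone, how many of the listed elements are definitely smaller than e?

4

From e the given relations immediately reach g, s.
From those, h, q — 4 in total.
No other element is forced below e by the given relations, so the count is 4.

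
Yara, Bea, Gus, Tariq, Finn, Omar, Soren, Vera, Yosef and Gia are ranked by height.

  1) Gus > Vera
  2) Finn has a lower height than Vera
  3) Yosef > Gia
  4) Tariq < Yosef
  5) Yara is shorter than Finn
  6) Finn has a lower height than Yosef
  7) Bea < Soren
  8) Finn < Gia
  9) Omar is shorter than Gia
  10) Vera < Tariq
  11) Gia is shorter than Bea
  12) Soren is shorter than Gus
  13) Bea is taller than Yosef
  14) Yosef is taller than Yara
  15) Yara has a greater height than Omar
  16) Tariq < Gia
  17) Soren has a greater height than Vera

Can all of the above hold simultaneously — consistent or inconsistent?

Every relation is compatible with Omar < Yara < Finn < Vera < Tariq < Gia < Yosef < Bea < Soren < Gus; the set is consistent.

consistent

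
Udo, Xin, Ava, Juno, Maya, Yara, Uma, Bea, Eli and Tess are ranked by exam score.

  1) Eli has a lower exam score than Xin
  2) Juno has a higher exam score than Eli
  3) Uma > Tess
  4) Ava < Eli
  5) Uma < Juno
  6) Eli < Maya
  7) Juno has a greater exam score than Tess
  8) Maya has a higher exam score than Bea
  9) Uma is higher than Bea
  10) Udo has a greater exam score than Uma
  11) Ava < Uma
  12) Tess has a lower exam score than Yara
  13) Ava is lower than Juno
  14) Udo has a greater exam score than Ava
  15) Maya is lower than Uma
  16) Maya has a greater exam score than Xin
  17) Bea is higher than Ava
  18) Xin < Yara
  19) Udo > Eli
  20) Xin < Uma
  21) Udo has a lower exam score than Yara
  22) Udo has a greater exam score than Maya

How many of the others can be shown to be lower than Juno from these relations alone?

The elements the relations force below Juno are Tess, Ava, Eli, Xin, Bea, Maya, Uma — no chain reaches any other.
That is 7.

7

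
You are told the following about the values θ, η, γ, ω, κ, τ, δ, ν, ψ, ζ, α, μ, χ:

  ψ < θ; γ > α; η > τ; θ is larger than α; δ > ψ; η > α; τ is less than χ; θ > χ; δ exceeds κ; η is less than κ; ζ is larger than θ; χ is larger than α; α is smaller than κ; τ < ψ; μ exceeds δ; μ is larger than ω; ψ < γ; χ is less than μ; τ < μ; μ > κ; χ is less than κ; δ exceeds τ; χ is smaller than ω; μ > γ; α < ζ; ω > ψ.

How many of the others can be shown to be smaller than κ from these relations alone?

From κ the given relations immediately reach α, χ, η.
From those, τ — 4 in total.
Nothing else is reachable below κ; 4 in all.

4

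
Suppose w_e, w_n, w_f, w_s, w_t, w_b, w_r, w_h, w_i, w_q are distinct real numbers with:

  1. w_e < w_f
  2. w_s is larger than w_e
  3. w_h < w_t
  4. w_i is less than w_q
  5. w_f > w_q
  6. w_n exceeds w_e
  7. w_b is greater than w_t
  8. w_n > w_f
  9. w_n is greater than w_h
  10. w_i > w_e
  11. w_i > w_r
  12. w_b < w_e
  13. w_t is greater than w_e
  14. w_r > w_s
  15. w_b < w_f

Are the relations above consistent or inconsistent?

Chaining the given relations yields w_t < w_b < w_e, so w_t < w_e. But one relation states w_e < w_t. These cannot both hold.

inconsistent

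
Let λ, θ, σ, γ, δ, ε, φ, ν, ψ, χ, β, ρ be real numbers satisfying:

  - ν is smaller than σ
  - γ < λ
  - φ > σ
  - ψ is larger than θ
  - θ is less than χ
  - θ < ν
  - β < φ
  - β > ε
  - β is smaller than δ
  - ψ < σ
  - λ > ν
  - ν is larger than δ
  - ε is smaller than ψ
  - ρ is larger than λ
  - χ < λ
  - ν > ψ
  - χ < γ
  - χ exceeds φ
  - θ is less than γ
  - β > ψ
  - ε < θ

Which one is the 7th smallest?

σ

The consecutive relations fix a unique order: ε < θ < ψ < β < δ < ν < σ < φ < χ < γ < λ < ρ.
The 7th smallest is σ.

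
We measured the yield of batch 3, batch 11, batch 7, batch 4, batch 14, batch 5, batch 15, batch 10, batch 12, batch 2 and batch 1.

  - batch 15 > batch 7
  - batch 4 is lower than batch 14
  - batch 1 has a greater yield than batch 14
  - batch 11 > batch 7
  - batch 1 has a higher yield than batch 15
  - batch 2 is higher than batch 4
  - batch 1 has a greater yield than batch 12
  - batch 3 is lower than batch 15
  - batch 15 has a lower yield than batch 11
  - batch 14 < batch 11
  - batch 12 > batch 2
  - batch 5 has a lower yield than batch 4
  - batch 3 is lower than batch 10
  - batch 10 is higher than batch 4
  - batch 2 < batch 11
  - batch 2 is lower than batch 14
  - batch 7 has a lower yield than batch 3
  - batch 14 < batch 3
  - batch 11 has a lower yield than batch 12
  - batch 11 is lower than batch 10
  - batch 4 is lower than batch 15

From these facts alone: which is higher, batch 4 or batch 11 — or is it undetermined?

batch 11

batch 4 < batch 2 < batch 14 < batch 3 < batch 15 < batch 11, by transitivity through batch 2, batch 14, batch 3, batch 15.
So batch 11 is higher.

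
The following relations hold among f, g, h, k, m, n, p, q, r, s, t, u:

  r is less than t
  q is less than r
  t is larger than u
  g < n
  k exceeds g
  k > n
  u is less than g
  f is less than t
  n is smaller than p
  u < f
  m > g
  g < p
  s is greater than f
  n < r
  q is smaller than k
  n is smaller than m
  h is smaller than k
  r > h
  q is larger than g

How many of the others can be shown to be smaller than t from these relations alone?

From t the given relations immediately reach u, f, r.
From those, h, n, q — 6 in total.
From those, g — 7 in total.
No other element is forced below t by the given relations, so the count is 7.

7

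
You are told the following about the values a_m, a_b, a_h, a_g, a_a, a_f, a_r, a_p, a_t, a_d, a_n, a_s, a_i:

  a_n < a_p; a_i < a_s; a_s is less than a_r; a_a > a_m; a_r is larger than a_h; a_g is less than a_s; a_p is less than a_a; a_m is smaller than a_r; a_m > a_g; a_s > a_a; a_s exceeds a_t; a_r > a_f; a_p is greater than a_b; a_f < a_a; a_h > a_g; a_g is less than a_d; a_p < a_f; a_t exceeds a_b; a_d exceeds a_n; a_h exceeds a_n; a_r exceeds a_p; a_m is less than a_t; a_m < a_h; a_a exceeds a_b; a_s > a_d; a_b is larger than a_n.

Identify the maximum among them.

a_r

a_n is not greatest since a_n < a_b; a_g is not greatest since a_g < a_h; a_m is not greatest since a_m < a_t; a_h is not greatest since a_h < a_r; a_d is not greatest since a_d < a_s; a_b is not greatest since a_b < a_p; a_i is not greatest since a_i < a_s; a_p is not greatest since a_p < a_a; a_f is not greatest since a_f < a_a; a_a is not greatest since a_a < a_s; a_t is not greatest since a_t < a_s; a_s is not greatest since a_s < a_r.
Only a_r has nothing above it, so a_r is the maximum.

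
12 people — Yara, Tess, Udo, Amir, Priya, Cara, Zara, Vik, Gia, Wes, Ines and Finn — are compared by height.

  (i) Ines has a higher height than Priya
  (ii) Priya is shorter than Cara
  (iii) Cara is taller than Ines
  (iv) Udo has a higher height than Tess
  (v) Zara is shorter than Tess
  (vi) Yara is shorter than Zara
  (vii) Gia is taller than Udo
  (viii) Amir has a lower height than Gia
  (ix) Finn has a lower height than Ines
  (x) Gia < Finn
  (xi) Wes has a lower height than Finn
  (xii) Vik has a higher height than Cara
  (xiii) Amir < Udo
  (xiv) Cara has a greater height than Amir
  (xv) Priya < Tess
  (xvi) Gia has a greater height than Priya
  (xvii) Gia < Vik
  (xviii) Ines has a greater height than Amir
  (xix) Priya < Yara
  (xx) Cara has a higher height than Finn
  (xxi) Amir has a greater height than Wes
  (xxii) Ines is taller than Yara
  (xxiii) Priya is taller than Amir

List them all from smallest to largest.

The consecutive links are each given: Wes < Amir; Amir < Priya; Priya < Yara; Yara < Zara; Zara < Tess; Tess < Udo; Udo < Gia; Gia < Finn; Finn < Ines; Ines < Cara; Cara < Vik.

Wes < Amir < Priya < Yara < Zara < Tess < Udo < Gia < Finn < Ines < Cara < Vik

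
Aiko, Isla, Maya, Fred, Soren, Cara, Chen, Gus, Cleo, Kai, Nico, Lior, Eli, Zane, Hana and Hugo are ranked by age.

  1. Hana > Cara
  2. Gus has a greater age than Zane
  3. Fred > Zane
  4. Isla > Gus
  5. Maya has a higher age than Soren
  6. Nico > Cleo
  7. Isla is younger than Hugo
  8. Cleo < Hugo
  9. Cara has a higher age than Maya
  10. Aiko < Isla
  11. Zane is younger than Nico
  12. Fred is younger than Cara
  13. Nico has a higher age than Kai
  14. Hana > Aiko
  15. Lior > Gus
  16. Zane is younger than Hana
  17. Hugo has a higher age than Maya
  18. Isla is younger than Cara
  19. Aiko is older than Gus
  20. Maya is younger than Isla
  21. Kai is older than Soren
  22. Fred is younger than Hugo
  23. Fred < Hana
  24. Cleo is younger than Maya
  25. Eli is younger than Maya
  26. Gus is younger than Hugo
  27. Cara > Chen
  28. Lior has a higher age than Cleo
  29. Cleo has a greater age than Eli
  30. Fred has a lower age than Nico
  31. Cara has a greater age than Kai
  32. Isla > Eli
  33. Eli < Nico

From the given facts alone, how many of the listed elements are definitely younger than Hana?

12

The elements the relations force below Hana are Zane, Gus, Soren, Eli, Kai, Cleo, Maya, Aiko, Isla, Fred, Chen, Cara — no chain reaches any other.
That is 12.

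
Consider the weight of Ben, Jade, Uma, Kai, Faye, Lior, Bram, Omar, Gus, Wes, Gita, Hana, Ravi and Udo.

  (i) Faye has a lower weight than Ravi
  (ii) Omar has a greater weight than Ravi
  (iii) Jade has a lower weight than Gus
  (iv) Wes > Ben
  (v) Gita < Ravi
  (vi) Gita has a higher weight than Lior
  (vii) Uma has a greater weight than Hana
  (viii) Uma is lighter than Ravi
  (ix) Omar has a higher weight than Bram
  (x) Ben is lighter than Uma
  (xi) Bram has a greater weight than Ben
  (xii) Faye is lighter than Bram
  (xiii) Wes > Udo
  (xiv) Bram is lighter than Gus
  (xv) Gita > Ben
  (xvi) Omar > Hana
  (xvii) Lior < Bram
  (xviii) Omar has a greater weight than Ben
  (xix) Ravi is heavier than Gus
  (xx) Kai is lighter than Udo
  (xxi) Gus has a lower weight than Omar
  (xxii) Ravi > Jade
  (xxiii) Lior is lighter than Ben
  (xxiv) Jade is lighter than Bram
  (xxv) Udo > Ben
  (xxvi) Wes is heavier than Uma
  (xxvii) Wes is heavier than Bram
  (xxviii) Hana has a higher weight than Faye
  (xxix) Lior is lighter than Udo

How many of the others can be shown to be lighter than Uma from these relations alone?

Directly below Uma: Ben, Hana.
One step further: Lior, Faye (4 so far).
Nothing else is reachable below Uma; 4 in all.

4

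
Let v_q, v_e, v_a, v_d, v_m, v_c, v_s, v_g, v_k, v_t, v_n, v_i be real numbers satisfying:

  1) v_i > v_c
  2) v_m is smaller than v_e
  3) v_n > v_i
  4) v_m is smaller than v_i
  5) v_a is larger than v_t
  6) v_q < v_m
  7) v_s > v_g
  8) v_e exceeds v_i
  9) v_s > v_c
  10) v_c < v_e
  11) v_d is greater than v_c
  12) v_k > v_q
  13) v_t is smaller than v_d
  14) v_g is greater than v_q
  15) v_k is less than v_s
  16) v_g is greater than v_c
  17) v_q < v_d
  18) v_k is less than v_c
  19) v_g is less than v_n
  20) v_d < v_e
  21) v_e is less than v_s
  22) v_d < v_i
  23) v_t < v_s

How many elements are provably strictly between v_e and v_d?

1

The relations place v_d below v_e. An element lies strictly between them when it is forced above v_d and also forced below v_e.
Above v_d: {v_i, v_n, v_s}. Below v_e: {v_q, v_k, v_c, v_t, v_m, v_i}.
Intersection: {v_i} — 1.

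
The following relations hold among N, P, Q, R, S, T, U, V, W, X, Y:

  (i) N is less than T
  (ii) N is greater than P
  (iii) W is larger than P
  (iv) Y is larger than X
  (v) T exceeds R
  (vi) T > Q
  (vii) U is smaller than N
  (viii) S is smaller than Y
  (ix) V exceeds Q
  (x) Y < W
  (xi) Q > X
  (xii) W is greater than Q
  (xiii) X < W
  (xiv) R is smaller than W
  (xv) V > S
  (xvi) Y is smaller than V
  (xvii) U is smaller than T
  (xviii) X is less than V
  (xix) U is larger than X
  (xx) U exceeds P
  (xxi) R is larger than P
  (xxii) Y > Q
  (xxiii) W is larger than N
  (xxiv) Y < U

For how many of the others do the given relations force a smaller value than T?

8

From T the given relations immediately reach Q, U, R, N.
From those, X, P, Y — 7 in total.
From those, S — 8 in total.
Nothing else is reachable below T; 8 in all.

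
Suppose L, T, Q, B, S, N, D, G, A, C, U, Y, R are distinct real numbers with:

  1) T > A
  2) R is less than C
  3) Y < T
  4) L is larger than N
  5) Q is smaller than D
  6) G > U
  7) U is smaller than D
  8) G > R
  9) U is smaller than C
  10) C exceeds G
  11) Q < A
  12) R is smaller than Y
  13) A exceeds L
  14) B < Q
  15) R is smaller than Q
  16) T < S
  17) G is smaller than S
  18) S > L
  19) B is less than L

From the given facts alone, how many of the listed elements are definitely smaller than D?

Directly below D: U, Q.
One step further: R, B (4 so far).
No other element is forced below D by the given relations, so the count is 4.

4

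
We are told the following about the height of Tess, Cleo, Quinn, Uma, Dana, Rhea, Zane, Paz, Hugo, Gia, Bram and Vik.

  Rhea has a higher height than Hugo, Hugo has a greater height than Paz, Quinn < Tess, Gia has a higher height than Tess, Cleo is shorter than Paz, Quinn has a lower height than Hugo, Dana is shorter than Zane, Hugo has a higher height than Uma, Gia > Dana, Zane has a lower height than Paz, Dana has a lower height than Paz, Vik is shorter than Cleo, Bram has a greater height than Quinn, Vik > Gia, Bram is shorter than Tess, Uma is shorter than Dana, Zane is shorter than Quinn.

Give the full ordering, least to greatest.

Nothing is placed below Uma, so it is least; from there Uma < Dana; Dana < Zane; Zane < Quinn; Quinn < Bram; Bram < Tess; Tess < Gia; Gia < Vik; Vik < Cleo; Cleo < Paz; Paz < Hugo; Hugo < Rhea, each given directly.

Uma < Dana < Zane < Quinn < Bram < Tess < Gia < Vik < Cleo < Paz < Hugo < Rhea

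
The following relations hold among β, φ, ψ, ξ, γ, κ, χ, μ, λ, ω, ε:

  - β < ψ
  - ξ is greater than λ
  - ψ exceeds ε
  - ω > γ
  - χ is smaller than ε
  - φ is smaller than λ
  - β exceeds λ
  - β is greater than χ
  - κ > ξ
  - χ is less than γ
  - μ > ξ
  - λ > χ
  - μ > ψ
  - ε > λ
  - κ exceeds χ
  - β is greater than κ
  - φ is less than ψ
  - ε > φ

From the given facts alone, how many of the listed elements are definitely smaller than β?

5

From β the given relations immediately reach χ, λ, κ.
From those, φ, ξ — 5 in total.
No other element is forced below β by the given relations, so the count is 5.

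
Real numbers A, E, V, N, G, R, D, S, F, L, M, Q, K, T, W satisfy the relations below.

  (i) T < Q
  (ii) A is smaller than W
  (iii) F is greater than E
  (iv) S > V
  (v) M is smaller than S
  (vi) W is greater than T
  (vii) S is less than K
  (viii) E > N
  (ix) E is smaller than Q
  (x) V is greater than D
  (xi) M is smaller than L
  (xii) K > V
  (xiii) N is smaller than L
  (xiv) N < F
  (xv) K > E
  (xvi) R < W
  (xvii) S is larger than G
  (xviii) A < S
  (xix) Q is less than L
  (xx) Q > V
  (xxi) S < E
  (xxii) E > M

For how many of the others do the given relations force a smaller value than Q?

The elements the relations force below Q are D, N, T, V, M, A, G, S, E — no chain reaches any other.
That is 9.

9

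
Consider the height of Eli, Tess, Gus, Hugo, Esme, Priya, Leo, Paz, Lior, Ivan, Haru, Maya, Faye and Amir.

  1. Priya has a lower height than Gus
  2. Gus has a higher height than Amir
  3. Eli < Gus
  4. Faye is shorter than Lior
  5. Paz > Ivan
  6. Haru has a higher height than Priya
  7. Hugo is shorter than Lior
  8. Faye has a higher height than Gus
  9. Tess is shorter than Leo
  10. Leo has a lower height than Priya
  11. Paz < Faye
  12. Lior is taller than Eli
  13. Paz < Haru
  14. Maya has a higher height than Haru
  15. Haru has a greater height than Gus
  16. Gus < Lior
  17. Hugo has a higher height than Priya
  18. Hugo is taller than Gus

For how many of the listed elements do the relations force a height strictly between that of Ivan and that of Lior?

The relations place Ivan below Lior. An element lies strictly between them when it is forced above Ivan and also forced below Lior.
Above Ivan: {Paz, Haru, Faye, Maya}. Below Lior: {Tess, Leo, Amir, Paz, Priya, Eli, Gus, Hugo, Faye}.
Intersection: {Paz, Faye} — 2.

2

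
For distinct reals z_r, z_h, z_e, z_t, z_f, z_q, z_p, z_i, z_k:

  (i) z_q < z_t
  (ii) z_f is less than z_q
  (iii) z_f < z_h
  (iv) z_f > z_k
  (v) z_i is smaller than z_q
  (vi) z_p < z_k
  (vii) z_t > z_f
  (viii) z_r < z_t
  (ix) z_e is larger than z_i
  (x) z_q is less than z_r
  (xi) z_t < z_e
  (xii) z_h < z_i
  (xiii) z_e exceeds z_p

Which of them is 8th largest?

z_k

Chaining the given pairs: z_p < z_k < z_f < z_h < z_i < z_q < z_r < z_t < z_e.
Counting 8 from the largest end gives z_k.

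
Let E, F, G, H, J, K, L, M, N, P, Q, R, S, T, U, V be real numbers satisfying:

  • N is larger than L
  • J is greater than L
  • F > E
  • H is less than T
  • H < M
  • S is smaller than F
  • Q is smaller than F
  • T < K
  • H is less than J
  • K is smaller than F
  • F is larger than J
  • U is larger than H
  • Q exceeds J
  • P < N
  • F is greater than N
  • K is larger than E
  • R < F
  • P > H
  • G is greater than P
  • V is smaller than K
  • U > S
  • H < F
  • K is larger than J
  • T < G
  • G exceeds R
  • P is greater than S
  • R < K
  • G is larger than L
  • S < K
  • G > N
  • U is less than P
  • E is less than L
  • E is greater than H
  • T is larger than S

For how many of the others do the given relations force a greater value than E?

7

Directly above E: L, K, F.
One step further: J, N, G (6 so far).
One step further: Q (7 so far).
No other element is forced above E by the given relations, so the count is 7.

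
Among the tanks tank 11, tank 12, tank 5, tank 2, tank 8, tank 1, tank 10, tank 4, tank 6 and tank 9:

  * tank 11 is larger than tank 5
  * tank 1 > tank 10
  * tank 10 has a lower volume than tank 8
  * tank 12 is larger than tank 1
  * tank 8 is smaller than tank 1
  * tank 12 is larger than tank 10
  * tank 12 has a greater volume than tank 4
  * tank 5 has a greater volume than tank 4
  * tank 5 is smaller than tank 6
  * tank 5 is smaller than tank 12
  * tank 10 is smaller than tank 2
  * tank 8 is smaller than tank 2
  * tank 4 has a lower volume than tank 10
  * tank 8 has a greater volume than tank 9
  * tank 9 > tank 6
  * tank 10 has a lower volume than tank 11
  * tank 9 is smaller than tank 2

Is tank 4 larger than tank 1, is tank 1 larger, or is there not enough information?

tank 1

Chaining the given relations: tank 4 < tank 5 < tank 6 < tank 9 < tank 8 < tank 1.
So tank 1 is larger.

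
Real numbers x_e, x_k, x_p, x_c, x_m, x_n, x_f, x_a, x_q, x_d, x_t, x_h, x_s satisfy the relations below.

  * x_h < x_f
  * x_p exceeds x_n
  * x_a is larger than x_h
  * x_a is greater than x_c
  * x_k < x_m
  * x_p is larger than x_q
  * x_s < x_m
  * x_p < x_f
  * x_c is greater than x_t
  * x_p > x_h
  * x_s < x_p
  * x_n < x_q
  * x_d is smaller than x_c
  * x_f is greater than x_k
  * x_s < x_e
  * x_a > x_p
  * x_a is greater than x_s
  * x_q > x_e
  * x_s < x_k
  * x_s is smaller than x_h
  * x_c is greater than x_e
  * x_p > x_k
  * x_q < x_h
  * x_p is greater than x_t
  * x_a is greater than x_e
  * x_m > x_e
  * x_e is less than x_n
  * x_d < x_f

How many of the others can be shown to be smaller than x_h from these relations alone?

4

From x_h the given relations immediately reach x_s, x_q.
From those, x_e, x_n — 4 in total.
No other element is forced below x_h by the given relations, so the count is 4.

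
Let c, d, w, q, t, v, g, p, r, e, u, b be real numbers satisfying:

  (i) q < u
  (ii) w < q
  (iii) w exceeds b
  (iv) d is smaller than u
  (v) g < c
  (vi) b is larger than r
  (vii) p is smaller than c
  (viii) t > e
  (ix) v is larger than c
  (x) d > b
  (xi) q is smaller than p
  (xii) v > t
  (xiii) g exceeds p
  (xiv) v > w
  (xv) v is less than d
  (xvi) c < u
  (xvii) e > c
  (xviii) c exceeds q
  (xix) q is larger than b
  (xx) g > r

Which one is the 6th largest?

c

The consecutive relations fix a unique order: r < b < w < q < p < g < c < e < t < v < d < u.
The 6th largest is c.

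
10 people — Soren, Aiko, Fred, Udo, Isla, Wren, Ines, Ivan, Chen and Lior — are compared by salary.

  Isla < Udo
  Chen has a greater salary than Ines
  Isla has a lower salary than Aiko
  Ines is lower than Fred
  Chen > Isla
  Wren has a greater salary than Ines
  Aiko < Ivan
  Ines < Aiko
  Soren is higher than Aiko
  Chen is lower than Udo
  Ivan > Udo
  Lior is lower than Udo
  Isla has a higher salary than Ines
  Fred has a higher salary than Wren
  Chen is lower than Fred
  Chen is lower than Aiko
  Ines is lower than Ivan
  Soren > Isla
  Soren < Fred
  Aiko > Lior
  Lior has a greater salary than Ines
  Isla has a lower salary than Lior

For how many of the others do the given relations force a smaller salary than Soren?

5

Directly below Soren: Isla, Aiko.
One step further: Ines, Chen, Lior (5 so far).
Nothing else is reachable below Soren; 5 in all.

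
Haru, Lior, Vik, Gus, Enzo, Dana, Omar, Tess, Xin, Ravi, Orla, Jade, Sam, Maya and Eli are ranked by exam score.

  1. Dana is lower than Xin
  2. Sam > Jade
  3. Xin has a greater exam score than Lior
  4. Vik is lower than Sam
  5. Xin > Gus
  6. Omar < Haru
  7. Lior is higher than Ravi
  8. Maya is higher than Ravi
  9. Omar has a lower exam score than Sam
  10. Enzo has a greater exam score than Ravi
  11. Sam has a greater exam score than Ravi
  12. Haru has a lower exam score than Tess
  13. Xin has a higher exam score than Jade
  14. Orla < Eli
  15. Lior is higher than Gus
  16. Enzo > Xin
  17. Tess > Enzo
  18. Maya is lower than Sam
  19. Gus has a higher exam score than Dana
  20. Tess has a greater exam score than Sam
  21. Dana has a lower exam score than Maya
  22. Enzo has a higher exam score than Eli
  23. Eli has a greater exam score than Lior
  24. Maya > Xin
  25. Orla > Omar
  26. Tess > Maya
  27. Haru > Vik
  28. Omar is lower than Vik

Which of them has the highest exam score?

Tess

Chaining downward from Tess: directly below it, Haru, Maya, Sam, Enzo; then Omar, Dana, Vik, Jade, Ravi, Xin, Eli; then Orla, Gus, Lior.
That covers every other element, and nothing is given above Tess, so Tess is the highest exam score.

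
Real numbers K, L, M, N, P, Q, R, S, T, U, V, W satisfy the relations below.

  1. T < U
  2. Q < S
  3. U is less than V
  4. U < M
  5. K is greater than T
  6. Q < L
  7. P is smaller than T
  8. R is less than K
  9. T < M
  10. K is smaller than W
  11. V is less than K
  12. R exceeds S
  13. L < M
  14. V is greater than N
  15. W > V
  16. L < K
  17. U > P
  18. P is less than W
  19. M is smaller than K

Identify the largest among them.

W

Chaining downward from W: directly below it, P, V, K; then N, L, R, T, U, M; then Q, S.
That covers every other element, and nothing is given above W, so W is the largest.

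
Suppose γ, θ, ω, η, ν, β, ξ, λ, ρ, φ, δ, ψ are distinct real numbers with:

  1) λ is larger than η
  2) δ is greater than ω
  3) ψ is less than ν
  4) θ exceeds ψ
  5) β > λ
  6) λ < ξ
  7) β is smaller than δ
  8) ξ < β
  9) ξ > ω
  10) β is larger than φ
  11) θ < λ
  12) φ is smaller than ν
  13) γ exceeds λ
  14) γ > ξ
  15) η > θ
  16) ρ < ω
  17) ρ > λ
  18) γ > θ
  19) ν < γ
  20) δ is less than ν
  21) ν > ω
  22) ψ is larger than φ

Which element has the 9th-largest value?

Piecing the relations together gives one ordering: φ < ψ < θ < η < λ < ρ < ω < ξ < β < δ < ν < γ.
The 9th largest is η.

η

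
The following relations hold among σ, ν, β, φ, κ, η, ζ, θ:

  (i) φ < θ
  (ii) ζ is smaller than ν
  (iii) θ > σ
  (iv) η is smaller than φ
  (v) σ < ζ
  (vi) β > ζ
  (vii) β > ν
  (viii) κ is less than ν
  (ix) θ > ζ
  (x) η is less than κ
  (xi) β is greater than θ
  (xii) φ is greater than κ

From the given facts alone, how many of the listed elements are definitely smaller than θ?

Directly below θ: σ, φ, ζ.
One step further: η, κ (5 so far).
Nothing else is reachable below θ; 5 in all.

5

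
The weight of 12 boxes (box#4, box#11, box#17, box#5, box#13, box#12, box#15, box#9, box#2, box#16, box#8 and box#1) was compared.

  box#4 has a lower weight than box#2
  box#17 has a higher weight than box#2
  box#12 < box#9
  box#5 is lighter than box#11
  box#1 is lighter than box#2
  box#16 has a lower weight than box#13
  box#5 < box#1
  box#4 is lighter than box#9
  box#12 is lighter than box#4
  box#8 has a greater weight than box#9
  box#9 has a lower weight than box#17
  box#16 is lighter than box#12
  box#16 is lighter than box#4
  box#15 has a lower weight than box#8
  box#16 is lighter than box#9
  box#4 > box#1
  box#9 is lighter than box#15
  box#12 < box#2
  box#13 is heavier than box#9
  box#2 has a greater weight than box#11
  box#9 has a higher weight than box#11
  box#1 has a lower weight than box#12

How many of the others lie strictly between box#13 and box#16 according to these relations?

3

Chaining upward from box#16 reaches: box#12, box#4, box#2, box#9, box#15, box#17, box#8.
Chaining downward from box#13 reaches: box#5, box#1, box#12, box#4, box#11, box#9.
Strictly between box#16 and box#13 are those in both lists: box#12, box#4, box#9 — 3 elements.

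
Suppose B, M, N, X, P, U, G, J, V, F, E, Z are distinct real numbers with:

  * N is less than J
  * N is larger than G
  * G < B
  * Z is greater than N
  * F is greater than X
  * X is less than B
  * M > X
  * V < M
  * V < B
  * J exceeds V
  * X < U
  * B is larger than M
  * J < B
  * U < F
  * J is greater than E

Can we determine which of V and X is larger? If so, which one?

Following every chain through X: above X we get U, M, F, B.
V is not reached, and no chain runs the other way from V to X.
So the given relations leave the order of X and V undetermined.

undetermined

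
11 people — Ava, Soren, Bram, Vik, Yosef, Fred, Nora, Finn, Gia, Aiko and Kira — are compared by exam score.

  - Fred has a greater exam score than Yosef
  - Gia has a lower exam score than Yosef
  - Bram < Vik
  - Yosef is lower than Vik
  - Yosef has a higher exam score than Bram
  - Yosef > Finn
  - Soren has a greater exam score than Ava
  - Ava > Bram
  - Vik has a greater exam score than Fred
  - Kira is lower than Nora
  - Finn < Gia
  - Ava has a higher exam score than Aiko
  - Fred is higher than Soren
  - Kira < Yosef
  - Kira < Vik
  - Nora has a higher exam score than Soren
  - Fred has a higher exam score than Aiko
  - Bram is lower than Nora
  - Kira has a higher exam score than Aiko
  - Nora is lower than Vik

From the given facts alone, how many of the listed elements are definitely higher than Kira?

The elements the relations force above Kira are Yosef, Nora, Fred, Vik — no chain reaches any other.
That is 4.

4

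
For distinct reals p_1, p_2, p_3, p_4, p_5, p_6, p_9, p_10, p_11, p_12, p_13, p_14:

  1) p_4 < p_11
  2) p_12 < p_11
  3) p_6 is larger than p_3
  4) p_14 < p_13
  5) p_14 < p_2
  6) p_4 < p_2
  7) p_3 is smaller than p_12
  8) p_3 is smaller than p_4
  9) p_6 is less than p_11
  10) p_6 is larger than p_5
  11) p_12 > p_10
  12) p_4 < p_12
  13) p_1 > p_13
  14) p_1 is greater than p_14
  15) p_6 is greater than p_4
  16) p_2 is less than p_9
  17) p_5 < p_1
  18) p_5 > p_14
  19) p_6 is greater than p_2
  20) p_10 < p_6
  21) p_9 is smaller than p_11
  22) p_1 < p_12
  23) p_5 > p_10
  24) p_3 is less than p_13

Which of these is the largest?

p_11

p_14 is not greatest since p_14 < p_13; p_3 is not greatest since p_3 < p_4; p_13 is not greatest since p_13 < p_1; p_4 is not greatest since p_4 < p_2; p_2 is not greatest since p_2 < p_9; p_10 is not greatest since p_10 < p_5; p_9 is not greatest since p_9 < p_11; p_5 is not greatest since p_5 < p_1; p_6 is not greatest since p_6 < p_11; p_1 is not greatest since p_1 < p_12; p_12 is not greatest since p_12 < p_11.
Only p_11 has nothing above it, so p_11 is the largest.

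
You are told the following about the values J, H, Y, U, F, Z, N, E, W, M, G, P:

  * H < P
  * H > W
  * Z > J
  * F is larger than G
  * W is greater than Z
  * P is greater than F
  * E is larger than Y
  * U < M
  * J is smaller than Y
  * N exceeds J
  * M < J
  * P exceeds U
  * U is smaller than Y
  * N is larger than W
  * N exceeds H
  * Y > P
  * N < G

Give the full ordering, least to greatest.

Each adjacent pair is fixed by a given relation: U < M; M < J; J < Z; Z < W; W < H; H < N; N < G; G < F; F < P; P < Y; Y < E. Chaining them end to end gives the full order.

U < M < J < Z < W < H < N < G < F < P < Y < E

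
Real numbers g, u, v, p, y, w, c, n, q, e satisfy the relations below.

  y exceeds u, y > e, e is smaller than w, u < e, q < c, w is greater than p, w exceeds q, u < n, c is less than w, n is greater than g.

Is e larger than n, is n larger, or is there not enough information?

Following every chain through n: below n we get u, g.
e is not reached, and no chain runs the other way from e to n.
So the given relations leave the order of n and e undetermined.

undetermined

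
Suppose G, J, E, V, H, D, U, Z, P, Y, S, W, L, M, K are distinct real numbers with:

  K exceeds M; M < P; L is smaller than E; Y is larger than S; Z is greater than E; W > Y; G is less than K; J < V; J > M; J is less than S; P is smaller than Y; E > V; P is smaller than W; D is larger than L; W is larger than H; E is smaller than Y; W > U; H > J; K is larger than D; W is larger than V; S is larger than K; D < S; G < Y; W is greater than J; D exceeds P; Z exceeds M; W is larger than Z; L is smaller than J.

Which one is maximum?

W

U is not greatest since U < W; G is not greatest since G < Y; M is not greatest since M < J; L is not greatest since L < E; P is not greatest since P < D; J is not greatest since J < V; D is not greatest since D < S; K is not greatest since K < S; S is not greatest since S < Y; V is not greatest since V < W; E is not greatest since E < Y; H is not greatest since H < W; Y is not greatest since Y < W; Z is not greatest since Z < W.
Only W has nothing above it, so W is the maximum.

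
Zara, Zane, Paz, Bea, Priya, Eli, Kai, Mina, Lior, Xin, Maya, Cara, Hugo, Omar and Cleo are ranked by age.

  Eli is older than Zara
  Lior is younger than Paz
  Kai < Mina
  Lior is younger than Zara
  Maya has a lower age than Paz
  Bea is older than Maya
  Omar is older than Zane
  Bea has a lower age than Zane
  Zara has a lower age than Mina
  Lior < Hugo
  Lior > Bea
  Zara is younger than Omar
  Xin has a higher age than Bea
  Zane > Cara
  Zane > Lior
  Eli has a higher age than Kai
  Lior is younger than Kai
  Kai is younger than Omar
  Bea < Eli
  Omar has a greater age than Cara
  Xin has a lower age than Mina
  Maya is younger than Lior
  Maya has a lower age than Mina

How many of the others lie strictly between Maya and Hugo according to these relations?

The relations place Maya below Hugo. An element lies strictly between them when it is forced above Maya and also forced below Hugo.
Above Maya: {Bea, Lior, Xin, Kai, Zane, Zara, Eli, Omar, Paz, Mina}. Below Hugo: {Bea, Lior}.
Intersection: {Bea, Lior} — 2.

2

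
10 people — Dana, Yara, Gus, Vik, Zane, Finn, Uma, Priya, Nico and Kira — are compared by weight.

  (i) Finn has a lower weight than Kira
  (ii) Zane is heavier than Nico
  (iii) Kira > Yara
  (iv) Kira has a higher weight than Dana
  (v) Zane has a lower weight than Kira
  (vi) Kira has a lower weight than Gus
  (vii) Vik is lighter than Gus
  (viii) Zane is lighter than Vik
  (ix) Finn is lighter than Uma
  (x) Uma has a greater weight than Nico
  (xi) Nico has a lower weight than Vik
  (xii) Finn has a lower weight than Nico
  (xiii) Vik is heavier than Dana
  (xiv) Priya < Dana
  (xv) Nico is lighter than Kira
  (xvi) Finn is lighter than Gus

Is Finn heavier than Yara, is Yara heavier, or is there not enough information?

undetermined

Following every chain through Finn: above Finn we get Nico, Zane, Vik, Kira, Gus, Uma.
Yara is not reached, and no chain runs the other way from Yara to Finn.
So the given relations leave the order of Finn and Yara undetermined.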